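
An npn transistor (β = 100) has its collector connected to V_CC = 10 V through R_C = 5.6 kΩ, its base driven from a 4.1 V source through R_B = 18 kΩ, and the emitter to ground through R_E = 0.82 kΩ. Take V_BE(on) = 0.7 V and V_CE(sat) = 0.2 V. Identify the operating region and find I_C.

saturation; I_C ≈ 1.5 mA

Assume active: I_B = (4.1 − 0.7)/(18 + 101×0.82) = 0.0337 mA, I_C = β·I_B = 3.37 mA.
Then V_CE = 10 − 3.37×5.6 − 3.41×0.82 = -11.7 V < 0.2 V — the active assumption fails.
Re-solve with V_CE = 0.2 V. KCL at the emitter: V_E/R_E = (V_BB−0.7−V_E)/R_B + (V_CC−0.2−V_E)/R_C, giving V_E = 1.33 V.
I_C = (V_CC − 0.2 − V_E)/R_C = (9.8 − 1.33)/5.6 = 1.51 mA.
Check: I_B = (3.4 − 1.33)/18 = 0.115 mA, and β·I_B = 11.5 mA > I_C, confirming saturation.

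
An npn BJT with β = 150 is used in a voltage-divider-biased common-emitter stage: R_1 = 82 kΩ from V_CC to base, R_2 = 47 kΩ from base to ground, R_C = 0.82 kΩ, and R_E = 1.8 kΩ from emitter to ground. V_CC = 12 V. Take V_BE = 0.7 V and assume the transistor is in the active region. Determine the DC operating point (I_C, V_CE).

I_C ≈ 1.8 mA, V_CE ≈ 7.2 V

Thevenize the base divider: V_Th = V_CC·R_2/(R_1+R_2) = 12×47/129 = 4.37 V, R_Th = R_1‖R_2 = 29.9 kΩ.
Base-emitter loop: V_Th = I_B·R_Th + V_BE + (β+1)I_B·R_E, so I_B = (4.37 − 0.7) / (29.9 + 151×1.8) = 0.0122 mA.
I_C = β·I_B = 150×0.0122 = 1.83 mA, and I_E = (β+1)I_B = 1.84 mA.
V_CE = V_CC − I_C·R_C − I_E·R_E = 12 − 1.83×0.82 − 1.84×1.8 = 7.19 V.
V_CE = 7.19 V > 0.2 V confirms active-region operation.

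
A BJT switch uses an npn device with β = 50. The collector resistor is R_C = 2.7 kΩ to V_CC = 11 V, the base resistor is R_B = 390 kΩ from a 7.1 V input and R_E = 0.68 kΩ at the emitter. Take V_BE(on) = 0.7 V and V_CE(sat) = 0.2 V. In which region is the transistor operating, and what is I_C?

Assume active. Base-emitter loop: I_B = (V_BB − V_BE)/(R_B + (β+1)R_E) = (7.1 − 0.7)/(390 + 51×0.68) = 0.0151 mA.
I_C = β·I_B = 50×0.0151 = 0.754 mA.
V_CE = V_CC − I_C·R_C − I_E·R_E = 11 − 0.754×2.7 − 0.769×0.68 = 8.44 V > V_CE(sat), so the active-region assumption holds.

active; I_C ≈ 0.75 mA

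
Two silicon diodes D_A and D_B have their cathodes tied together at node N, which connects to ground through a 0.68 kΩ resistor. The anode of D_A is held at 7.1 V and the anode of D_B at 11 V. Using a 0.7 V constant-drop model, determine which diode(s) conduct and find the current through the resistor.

Assume both conduct. Then node N would need to be at both 7.1−0.7 = 6.4 V and 11−0.7 = 10.3 V, which is impossible.
Assume only D_B conducts: V_N = 11 − 0.7 = 10.3 V, so I_R = 10.3/0.68 = 15.1 mA.
Check D_A: its anode-to-cathode voltage is 7.1 − 10.3 = -3.2 V < 0.7 V, so it is off. The assumption is consistent.

Only D_B conducts; I_R ≈ 15 mA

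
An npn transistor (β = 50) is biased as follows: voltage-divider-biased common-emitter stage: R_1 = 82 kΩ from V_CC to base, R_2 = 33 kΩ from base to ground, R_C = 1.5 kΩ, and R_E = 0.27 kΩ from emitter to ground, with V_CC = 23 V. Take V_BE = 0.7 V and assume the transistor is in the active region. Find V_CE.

Thevenize the base divider: V_Th = V_CC·R_2/(R_1+R_2) = 23×33/115 = 6.6 V, R_Th = R_1‖R_2 = 23.5 kΩ.
Base-emitter loop: V_Th = I_B·R_Th + V_BE + (β+1)I_B·R_E, so I_B = (6.6 − 0.7) / (23.5 + 51×0.27) = 0.158 mA.
I_C = β·I_B = 50×0.158 = 7.91 mA, and I_E = (β+1)I_B = 8.07 mA.
V_CE = V_CC − I_C·R_C − I_E·R_E = 23 − 7.91×1.5 − 8.07×0.27 = 8.96 V.
V_CE = 8.96 V > 0.2 V confirms active-region operation.

V_CE ≈ 9 V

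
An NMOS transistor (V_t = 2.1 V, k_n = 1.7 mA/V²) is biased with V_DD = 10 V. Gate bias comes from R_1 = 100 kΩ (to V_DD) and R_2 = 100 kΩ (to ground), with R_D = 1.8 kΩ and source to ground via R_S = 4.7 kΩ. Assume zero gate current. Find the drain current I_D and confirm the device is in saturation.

I_D ≈ 0.46 mA

V_G = V_DD·R_2/(R_1+R_2) = 10×100/200 = 5 V.
Assume saturation: I_D = (k_n/2)(V_GS − V_t)² with V_GS = V_G − I_D·R_S = 5 − 4.7·I_D.
Substituting gives 18.8·I_D² − 24.2·I_D + 7.15 = 0, with roots I_D = 0.46 or 0.827 mA.
The root I_D = 0.827 mA gives V_GS = 1.11 V ≤ V_t, so take I_D = 0.46 mA.
Then V_GS = 2.84 V and V_DS = V_DD − I_D(R_D+R_S) = 10 − 0.46×6.5 = 7.01 V.
Saturation requires V_DS ≥ V_GS − V_t = 0.736 V; 7.01 ≥ 0.736 ✓.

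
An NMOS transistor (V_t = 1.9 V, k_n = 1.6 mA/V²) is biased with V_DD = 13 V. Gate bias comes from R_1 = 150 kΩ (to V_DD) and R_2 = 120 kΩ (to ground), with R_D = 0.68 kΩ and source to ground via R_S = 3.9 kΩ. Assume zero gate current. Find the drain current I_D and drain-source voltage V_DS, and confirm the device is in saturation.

I_D ≈ 0.75 mA, V_DS ≈ 9.6 V

V_G = V_DD·R_2/(R_1+R_2) = 13×120/270 = 5.78 V.
Assume saturation: I_D = (k_n/2)(V_GS − V_t)² with V_GS = V_G − I_D·R_S = 5.78 − 3.9·I_D.
Substituting gives 12.2·I_D² − 25.2·I_D + 12 = 0, with roots I_D = 0.747 or 1.32 mA.
The root I_D = 1.32 mA gives V_GS = 0.613 V ≤ V_t, so take I_D = 0.747 mA.
Then V_GS = 2.87 V and V_DS = V_DD − I_D(R_D+R_S) = 13 − 0.747×4.58 = 9.58 V.
Saturation requires V_DS ≥ V_GS − V_t = 0.966 V; 9.58 ≥ 0.966 ✓.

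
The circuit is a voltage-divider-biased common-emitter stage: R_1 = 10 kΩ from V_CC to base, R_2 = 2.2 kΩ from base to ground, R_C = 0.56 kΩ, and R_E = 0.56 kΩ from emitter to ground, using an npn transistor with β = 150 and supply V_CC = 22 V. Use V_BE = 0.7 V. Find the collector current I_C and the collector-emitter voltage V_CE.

I_C ≈ 5.7 mA, V_CE ≈ 16 V

Thevenize the base divider: V_Th = V_CC·R_2/(R_1+R_2) = 22×2.2/12.2 = 3.97 V, R_Th = R_1‖R_2 = 1.8 kΩ.
Base-emitter loop: V_Th = I_B·R_Th + V_BE + (β+1)I_B·R_E, so I_B = (3.97 − 0.7) / (1.8 + 151×0.56) = 0.0378 mA.
I_C = β·I_B = 150×0.0378 = 5.67 mA, and I_E = (β+1)I_B = 5.71 mA.
V_CE = V_CC − I_C·R_C − I_E·R_E = 22 − 5.67×0.56 − 5.71×0.56 = 15.6 V.
V_CE = 15.6 V > 0.2 V confirms active-region operation.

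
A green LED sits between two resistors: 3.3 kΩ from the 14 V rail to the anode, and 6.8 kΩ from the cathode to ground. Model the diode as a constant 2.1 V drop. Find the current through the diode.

The two resistors are in series with the diode, so KVL gives 14 = I·3.3 + 2.1 + I·6.8.
I = (14 − 2.1) / (3.3 + 6.8) kΩ = 11.9 / 10.1 = 1.18 mA.

I ≈ 1.2 mA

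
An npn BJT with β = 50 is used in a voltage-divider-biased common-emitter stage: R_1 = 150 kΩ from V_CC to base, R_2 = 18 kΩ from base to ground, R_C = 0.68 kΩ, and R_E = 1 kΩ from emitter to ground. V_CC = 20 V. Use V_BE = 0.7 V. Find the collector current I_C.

Thevenize the base divider: V_Th = V_CC·R_2/(R_1+R_2) = 20×18/168 = 2.14 V, R_Th = R_1‖R_2 = 16.1 kΩ.
Base-emitter loop: V_Th = I_B·R_Th + V_BE + (β+1)I_B·R_E, so I_B = (2.14 − 0.7) / (16.1 + 51×1) = 0.0215 mA.
I_C = β·I_B = 50×0.0215 = 1.08 mA, and I_E = (β+1)I_B = 1.1 mA.
V_CE = V_CC − I_C·R_C − I_E·R_E = 20 − 1.08×0.68 − 1.1×1 = 18.2 V.
V_CE = 18.2 V > 0.2 V confirms active-region operation.

I_C ≈ 1.1 mA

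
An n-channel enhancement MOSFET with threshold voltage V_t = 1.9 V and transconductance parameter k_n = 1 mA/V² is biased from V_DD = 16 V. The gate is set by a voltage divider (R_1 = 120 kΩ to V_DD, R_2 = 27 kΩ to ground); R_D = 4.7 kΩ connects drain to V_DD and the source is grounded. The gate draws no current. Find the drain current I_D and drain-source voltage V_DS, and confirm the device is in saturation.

V_G = V_DD·R_2/(R_1+R_2) = 16×27/147 = 2.94 V. With the source grounded, V_GS = V_G = 2.94 V.
Assume saturation: I_D = (k_n/2)(V_GS − V_t)² = (1/2)×(2.94 − 1.9)² = 0.5×1.04² = 0.54 mA.
V_DS = V_DD − I_D·R_D = 16 − 0.54×4.7 = 13.5 V.
Saturation requires V_DS ≥ V_GS − V_t = 1.04 V; 13.5 ≥ 1.04 ✓.

I_D ≈ 0.54 mA, V_DS ≈ 13 V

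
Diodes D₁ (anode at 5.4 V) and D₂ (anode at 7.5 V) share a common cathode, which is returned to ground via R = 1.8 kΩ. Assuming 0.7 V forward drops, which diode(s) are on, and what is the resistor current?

Assume both conduct. Then node N would need to be at both 5.4−0.7 = 4.7 V and 7.5−0.7 = 6.8 V, which is impossible.
Assume only D₂ conducts: V_N = 7.5 − 0.7 = 6.8 V, so I_R = 6.8/1.8 = 3.78 mA.
Check D₁: its anode-to-cathode voltage is 5.4 − 6.8 = -1.4 V < 0.7 V, so it is off. The assumption is consistent.

Only D₂ conducts; I_R ≈ 3.8 mA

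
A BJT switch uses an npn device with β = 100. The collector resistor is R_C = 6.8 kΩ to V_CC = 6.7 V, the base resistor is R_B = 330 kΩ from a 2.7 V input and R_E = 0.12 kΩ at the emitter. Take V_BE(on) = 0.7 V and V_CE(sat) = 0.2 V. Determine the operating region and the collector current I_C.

Assume active. Base-emitter loop: I_B = (V_BB − V_BE)/(R_B + (β+1)R_E) = (2.7 − 0.7)/(330 + 101×0.12) = 0.00585 mA.
I_C = β·I_B = 100×0.00585 = 0.585 mA.
V_CE = V_CC − I_C·R_C − I_E·R_E = 6.7 − 0.585×6.8 − 0.59×0.12 = 2.65 V > V_CE(sat), so the active-region assumption holds.

active; I_C ≈ 0.58 mA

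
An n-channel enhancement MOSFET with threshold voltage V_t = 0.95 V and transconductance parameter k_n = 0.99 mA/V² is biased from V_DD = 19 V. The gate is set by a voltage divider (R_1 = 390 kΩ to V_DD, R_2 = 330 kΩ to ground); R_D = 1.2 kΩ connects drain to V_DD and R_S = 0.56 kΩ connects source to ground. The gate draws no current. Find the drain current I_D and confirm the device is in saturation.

V_G = V_DD·R_2/(R_1+R_2) = 19×330/720 = 8.71 V.
Assume saturation: I_D = (k_n/2)(V_GS − V_t)² with V_GS = V_G − I_D·R_S = 8.71 − 0.56·I_D.
Substituting gives 0.155·I_D² − 5.3·I_D + 29.8 = 0, with roots I_D = 7.09 or 27.1 mA.
The root I_D = 27.1 mA gives V_GS = -6.44 V ≤ V_t, so take I_D = 7.09 mA.
Then V_GS = 4.74 V and V_DS = V_DD − I_D(R_D+R_S) = 19 − 7.09×1.76 = 6.51 V.
Saturation requires V_DS ≥ V_GS − V_t = 3.79 V; 6.51 ≥ 3.79 ✓.

I_D ≈ 7.1 mA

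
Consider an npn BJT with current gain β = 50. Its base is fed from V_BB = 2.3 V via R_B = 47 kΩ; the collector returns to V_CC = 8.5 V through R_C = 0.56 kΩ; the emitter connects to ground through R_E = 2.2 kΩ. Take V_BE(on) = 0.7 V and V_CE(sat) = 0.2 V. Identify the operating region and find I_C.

active; I_C ≈ 0.5 mA

Assume active. Base-emitter loop: I_B = (V_BB − V_BE)/(R_B + (β+1)R_E) = (2.3 − 0.7)/(47 + 51×2.2) = 0.0101 mA.
I_C = β·I_B = 50×0.0101 = 0.503 mA.
V_CE = V_CC − I_C·R_C − I_E·R_E = 8.5 − 0.503×0.56 − 0.513×2.2 = 7.09 V > V_CE(sat), so the active-region assumption holds.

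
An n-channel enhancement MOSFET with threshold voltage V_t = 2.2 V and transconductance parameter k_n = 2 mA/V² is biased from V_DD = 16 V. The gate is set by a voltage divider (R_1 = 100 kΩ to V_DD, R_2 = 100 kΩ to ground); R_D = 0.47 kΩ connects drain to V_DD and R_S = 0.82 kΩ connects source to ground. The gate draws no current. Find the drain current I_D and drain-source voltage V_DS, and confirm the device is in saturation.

V_G = V_DD·R_2/(R_1+R_2) = 16×100/200 = 8 V.
Assume saturation: I_D = (k_n/2)(V_GS − V_t)² with V_GS = V_G − I_D·R_S = 8 − 0.82·I_D.
Substituting gives 0.672·I_D² − 10.5·I_D + 33.6 = 0, with roots I_D = 4.49 or 11.1 mA.
The root I_D = 11.1 mA gives V_GS = -1.14 V ≤ V_t, so take I_D = 4.49 mA.
Then V_GS = 4.32 V and V_DS = V_DD − I_D(R_D+R_S) = 16 − 4.49×1.29 = 10.2 V.
Saturation requires V_DS ≥ V_GS − V_t = 2.12 V; 10.2 ≥ 2.12 ✓.

I_D ≈ 4.5 mA, V_DS ≈ 10 V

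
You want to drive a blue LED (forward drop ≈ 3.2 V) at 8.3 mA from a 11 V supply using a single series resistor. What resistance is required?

R ≈ 0.94 kΩ

The resistor drops V_S − V_D = 11 − 3.2 = 7.8 V at 8.3 mA.
R = 7.8 V / 8.3 mA = 0.94 kΩ.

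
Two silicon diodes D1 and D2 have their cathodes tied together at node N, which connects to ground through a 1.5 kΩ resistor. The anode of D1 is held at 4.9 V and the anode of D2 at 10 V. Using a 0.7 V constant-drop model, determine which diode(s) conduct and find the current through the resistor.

Only D2 conducts; I_R ≈ 6.2 mA

Assume both conduct. Then node N would need to be at both 4.9−0.7 = 4.2 V and 10−0.7 = 9.3 V, which is impossible.
Assume only D2 conducts: V_N = 10 − 0.7 = 9.3 V, so I_R = 9.3/1.5 = 6.2 mA.
Check D1: its anode-to-cathode voltage is 4.9 − 9.3 = -4.4 V < 0.7 V, so it is off. The assumption is consistent.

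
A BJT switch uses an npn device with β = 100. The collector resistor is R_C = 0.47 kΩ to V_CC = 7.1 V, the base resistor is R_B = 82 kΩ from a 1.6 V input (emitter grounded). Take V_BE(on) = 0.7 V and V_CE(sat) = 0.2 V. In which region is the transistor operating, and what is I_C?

Assume active. Base-emitter loop: I_B = (V_BB − V_BE)/R_B = (1.6 − 0.7)/82 = 0.011 mA.
I_C = β·I_B = 100×0.011 = 1.1 mA.
V_CE = V_CC − I_C·R_C = 7.1 − 1.1×0.47 = 6.58 V > V_CE(sat), so the active-region assumption holds.

active; I_C ≈ 1.1 mA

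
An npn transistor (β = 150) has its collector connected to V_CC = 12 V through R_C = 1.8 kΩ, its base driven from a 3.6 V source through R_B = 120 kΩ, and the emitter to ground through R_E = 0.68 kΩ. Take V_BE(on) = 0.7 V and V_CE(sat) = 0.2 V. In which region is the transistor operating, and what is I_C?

Assume active. Base-emitter loop: I_B = (V_BB − V_BE)/(R_B + (β+1)R_E) = (3.6 − 0.7)/(120 + 151×0.68) = 0.013 mA.
I_C = β·I_B = 150×0.013 = 1.95 mA.
V_CE = V_CC − I_C·R_C − I_E·R_E = 12 − 1.95×1.8 − 1.97×0.68 = 7.15 V > V_CE(sat), so the active-region assumption holds.

active; I_C ≈ 2 mA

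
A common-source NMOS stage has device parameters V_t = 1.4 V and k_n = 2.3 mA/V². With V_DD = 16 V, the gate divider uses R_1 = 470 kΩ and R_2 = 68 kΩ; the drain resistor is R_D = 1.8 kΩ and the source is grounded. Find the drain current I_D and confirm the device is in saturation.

I_D ≈ 0.45 mA

V_G = V_DD·R_2/(R_1+R_2) = 16×68/538 = 2.02 V. With the source grounded, V_GS = V_G = 2.02 V.
Assume saturation: I_D = (k_n/2)(V_GS − V_t)² = (2.3/2)×(2.02 − 1.4)² = 1.15×0.622² = 0.445 mA.
V_DS = V_DD − I_D·R_D = 16 − 0.445×1.8 = 15.2 V.
Saturation requires V_DS ≥ V_GS − V_t = 0.622 V; 15.2 ≥ 0.622 ✓.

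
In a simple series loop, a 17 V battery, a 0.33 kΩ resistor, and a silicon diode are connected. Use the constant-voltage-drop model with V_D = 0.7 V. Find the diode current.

KVL around the loop: 17 = V_D + I·R = 0.7 + I × 0.33 kΩ.
So I = (17 − 0.7) / 0.33 kΩ = 16.3 / 0.33 = 49.4 mA.

I ≈ 49 mA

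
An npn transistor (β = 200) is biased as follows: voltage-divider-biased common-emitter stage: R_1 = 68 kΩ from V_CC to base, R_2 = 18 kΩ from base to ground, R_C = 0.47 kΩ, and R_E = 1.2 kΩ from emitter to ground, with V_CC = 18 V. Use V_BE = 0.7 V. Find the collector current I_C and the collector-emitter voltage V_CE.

I_C ≈ 2.4 mA, V_CE ≈ 14 V

Thevenize the base divider: V_Th = V_CC·R_2/(R_1+R_2) = 18×18/86 = 3.77 V, R_Th = R_1‖R_2 = 14.2 kΩ.
Base-emitter loop: V_Th = I_B·R_Th + V_BE + (β+1)I_B·R_E, so I_B = (3.77 − 0.7) / (14.2 + 201×1.2) = 0.012 mA.
I_C = β·I_B = 200×0.012 = 2.4 mA, and I_E = (β+1)I_B = 2.41 mA.
V_CE = V_CC − I_C·R_C − I_E·R_E = 18 − 2.4×0.47 − 2.41×1.2 = 14 V.
V_CE = 14 V > 0.2 V confirms active-region operation.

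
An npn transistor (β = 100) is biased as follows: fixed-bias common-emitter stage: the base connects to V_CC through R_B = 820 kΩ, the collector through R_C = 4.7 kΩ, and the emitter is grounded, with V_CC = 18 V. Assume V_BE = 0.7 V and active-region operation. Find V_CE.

V_CE ≈ 8.1 V

Base loop: V_CC = I_B·R_B + V_BE, so I_B = (18 − 0.7)/820 kΩ = 0.0211 mA.
In the active region I_C = β·I_B = 100 × 0.0211 = 2.11 mA.
Collector loop: V_CE = V_CC − I_C·R_C = 18 − 2.11×4.7 = 8.08 V.
Since V_CE = 8.08 V > V_CE(sat) ≈ 0.2 V, the transistor is in the active region as assumed.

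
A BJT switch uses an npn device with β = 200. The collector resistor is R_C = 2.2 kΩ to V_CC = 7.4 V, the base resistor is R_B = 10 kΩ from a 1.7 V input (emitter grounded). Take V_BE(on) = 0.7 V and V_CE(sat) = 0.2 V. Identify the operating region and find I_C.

saturation; I_C ≈ 3.3 mA

Assume active: I_B = (1.7 − 0.7)/10 = 0.1 mA, giving I_C = β·I_B = 20 mA.
But then V_CE = 7.4 − 20×2.2 = -36.6 V < V_CE(sat) = 0.2 V — impossible in the active region.
So the transistor is saturated. With V_CE = 0.2 V, I_C = (V_CC − 0.2)/R_C = 7.2/2.2 = 3.27 mA.
Check: β·I_B = 20 mA > I_C = 3.27 mA, confirming saturation.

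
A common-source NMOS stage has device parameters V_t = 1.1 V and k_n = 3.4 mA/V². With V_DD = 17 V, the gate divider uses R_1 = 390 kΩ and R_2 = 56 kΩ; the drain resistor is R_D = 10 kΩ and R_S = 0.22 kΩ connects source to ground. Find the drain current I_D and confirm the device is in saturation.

V_G = V_DD·R_2/(R_1+R_2) = 17×56/446 = 2.13 V.
Assume saturation: I_D = (k_n/2)(V_GS − V_t)² with V_GS = V_G − I_D·R_S = 2.13 − 0.22·I_D.
Substituting gives 0.0823·I_D² − 1.77·I_D + 1.82 = 0, with roots I_D = 1.08 or 20.5 mA.
The root I_D = 20.5 mA gives V_GS = -2.37 V ≤ V_t, so take I_D = 1.08 mA.
Then V_GS = 1.9 V and V_DS = V_DD − I_D(R_D+R_S) = 17 − 1.08×10.2 = 5.96 V.
Saturation requires V_DS ≥ V_GS − V_t = 0.797 V; 5.96 ≥ 0.797 ✓.

I_D ≈ 1.1 mA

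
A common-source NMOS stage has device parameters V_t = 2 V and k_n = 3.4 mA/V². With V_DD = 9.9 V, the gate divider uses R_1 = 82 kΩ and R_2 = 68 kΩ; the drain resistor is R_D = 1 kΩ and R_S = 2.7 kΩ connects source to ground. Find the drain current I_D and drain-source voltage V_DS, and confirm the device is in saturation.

V_G = V_DD·R_2/(R_1+R_2) = 9.9×68/150 = 4.49 V.
Assume saturation: I_D = (k_n/2)(V_GS − V_t)² with V_GS = V_G − I_D·R_S = 4.49 − 2.7·I_D.
Substituting gives 12.4·I_D² − 23.8·I_D + 10.5 = 0, with roots I_D = 0.686 or 1.24 mA.
The root I_D = 1.24 mA gives V_GS = 1.15 V ≤ V_t, so take I_D = 0.686 mA.
Then V_GS = 2.64 V and V_DS = V_DD − I_D(R_D+R_S) = 9.9 − 0.686×3.7 = 7.36 V.
Saturation requires V_DS ≥ V_GS − V_t = 0.635 V; 7.36 ≥ 0.635 ✓.

I_D ≈ 0.69 mA, V_DS ≈ 7.4 V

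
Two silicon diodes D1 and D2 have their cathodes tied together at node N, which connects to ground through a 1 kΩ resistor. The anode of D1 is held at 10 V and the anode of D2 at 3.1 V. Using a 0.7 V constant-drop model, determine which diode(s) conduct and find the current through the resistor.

Only D1 conducts; I_R ≈ 9.3 mA

Assume both conduct. Then node N would need to be at both 10−0.7 = 9.3 V and 3.1−0.7 = 2.4 V, which is impossible.
Assume only D1 conducts: V_N = 10 − 0.7 = 9.3 V, so I_R = 9.3/1 = 9.3 mA.
Check D2: its anode-to-cathode voltage is 3.1 − 9.3 = -6.2 V < 0.7 V, so it is off. The assumption is consistent.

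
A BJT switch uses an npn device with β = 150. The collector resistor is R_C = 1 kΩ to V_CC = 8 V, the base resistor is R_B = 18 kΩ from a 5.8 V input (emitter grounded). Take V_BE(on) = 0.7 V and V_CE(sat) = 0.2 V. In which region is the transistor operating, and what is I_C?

saturation; I_C ≈ 7.8 mA

Assume active: I_B = (5.8 − 0.7)/18 = 0.283 mA, giving I_C = β·I_B = 42.5 mA.
But then V_CE = 8 − 42.5×1 = -34.5 V < V_CE(sat) = 0.2 V — impossible in the active region.
So the transistor is saturated. With V_CE = 0.2 V, I_C = (V_CC − 0.2)/R_C = 7.8/1 = 7.8 mA.
Check: β·I_B = 42.5 mA > I_C = 7.8 mA, confirming saturation.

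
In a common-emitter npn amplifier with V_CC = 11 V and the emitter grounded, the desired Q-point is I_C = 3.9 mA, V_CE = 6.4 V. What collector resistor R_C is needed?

Collector loop: V_CC = I_C·R_C + V_CE.
R_C = (V_CC − V_CE)/I_C = (11 − 6.4)/3.9 = 1.18 kΩ.

R_C ≈ 1.2 kΩ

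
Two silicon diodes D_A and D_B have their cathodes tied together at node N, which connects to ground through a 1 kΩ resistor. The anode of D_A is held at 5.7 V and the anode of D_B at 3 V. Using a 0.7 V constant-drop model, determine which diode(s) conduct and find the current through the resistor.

Assume both conduct. Then node N would need to be at both 5.7−0.7 = 5 V and 3−0.7 = 2.3 V, which is impossible.
Assume only D_A conducts: V_N = 5.7 − 0.7 = 5 V, so I_R = 5/1 = 5 mA.
Check D_B: its anode-to-cathode voltage is 3 − 5 = -2 V < 0.7 V, so it is off. The assumption is consistent.

Only D_A conducts; I_R ≈ 5 mA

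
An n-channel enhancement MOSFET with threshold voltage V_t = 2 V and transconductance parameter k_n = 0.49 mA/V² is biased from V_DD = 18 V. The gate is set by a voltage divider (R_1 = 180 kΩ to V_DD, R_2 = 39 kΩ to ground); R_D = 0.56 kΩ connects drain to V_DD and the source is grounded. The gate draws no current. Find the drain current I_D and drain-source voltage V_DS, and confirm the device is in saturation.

V_G = V_DD·R_2/(R_1+R_2) = 18×39/219 = 3.21 V. With the source grounded, V_GS = V_G = 3.21 V.
Assume saturation: I_D = (k_n/2)(V_GS − V_t)² = (0.49/2)×(3.21 − 2)² = 0.245×1.21² = 0.356 mA.
V_DS = V_DD − I_D·R_D = 18 − 0.356×0.56 = 17.8 V.
Saturation requires V_DS ≥ V_GS − V_t = 1.21 V; 17.8 ≥ 1.21 ✓.

I_D ≈ 0.36 mA, V_DS ≈ 18 V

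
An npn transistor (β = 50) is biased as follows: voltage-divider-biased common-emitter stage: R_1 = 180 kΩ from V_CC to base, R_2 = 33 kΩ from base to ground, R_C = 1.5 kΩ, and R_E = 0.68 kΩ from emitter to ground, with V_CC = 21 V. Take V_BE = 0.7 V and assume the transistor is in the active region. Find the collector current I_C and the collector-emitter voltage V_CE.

I_C ≈ 2 mA, V_CE ≈ 17 V

Thevenize the base divider: V_Th = V_CC·R_2/(R_1+R_2) = 21×33/213 = 3.25 V, R_Th = R_1‖R_2 = 27.9 kΩ.
Base-emitter loop: V_Th = I_B·R_Th + V_BE + (β+1)I_B·R_E, so I_B = (3.25 − 0.7) / (27.9 + 51×0.68) = 0.0408 mA.
I_C = β·I_B = 50×0.0408 = 2.04 mA, and I_E = (β+1)I_B = 2.08 mA.
V_CE = V_CC − I_C·R_C − I_E·R_E = 21 − 2.04×1.5 − 2.08×0.68 = 16.5 V.
V_CE = 16.5 V > 0.2 V confirms active-region operation.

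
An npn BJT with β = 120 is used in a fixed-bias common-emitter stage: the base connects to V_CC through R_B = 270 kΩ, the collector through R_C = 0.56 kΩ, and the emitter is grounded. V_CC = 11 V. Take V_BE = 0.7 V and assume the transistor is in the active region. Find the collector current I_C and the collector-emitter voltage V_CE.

I_C ≈ 4.6 mA, V_CE ≈ 8.4 V

Base loop: V_CC = I_B·R_B + V_BE, so I_B = (11 − 0.7)/270 kΩ = 0.0381 mA.
In the active region I_C = β·I_B = 120 × 0.0381 = 4.58 mA.
Collector loop: V_CE = V_CC − I_C·R_C = 11 − 4.58×0.56 = 8.44 V.
Since V_CE = 8.44 V > V_CE(sat) ≈ 0.2 V, the transistor is in the active region as assumed.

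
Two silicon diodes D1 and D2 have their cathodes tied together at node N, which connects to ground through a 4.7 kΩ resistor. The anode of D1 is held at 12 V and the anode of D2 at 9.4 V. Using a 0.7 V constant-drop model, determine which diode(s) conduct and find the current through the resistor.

Assume both conduct. Then node N would need to be at both 12−0.7 = 11.3 V and 9.4−0.7 = 8.7 V, which is impossible.
Assume only D1 conducts: V_N = 12 − 0.7 = 11.3 V, so I_R = 11.3/4.7 = 2.4 mA.
Check D2: its anode-to-cathode voltage is 9.4 − 11.3 = -1.9 V < 0.7 V, so it is off. The assumption is consistent.

Only D1 conducts; I_R ≈ 2.4 mA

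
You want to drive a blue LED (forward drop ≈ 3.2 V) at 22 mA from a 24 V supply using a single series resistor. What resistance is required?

R ≈ 0.95 kΩ

The resistor drops V_S − V_D = 24 − 3.2 = 20.8 V at 22 mA.
R = 20.8 V / 22 mA = 0.945 kΩ.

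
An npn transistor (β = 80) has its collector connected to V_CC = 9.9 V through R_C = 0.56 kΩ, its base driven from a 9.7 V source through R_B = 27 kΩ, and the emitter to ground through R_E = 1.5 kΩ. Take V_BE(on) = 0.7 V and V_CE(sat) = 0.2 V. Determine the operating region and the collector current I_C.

saturation; I_C ≈ 4.7 mA

Assume active: I_B = (9.7 − 0.7)/(27 + 81×1.5) = 0.0606 mA, I_C = β·I_B = 4.85 mA.
Then V_CE = 9.9 − 4.85×0.56 − 4.91×1.5 = -0.179 V < 0.2 V — the active assumption fails.
Re-solve with V_CE = 0.2 V. KCL at the emitter: V_E/R_E = (V_BB−0.7−V_E)/R_B + (V_CC−0.2−V_E)/R_C, giving V_E = 7.09 V.
I_C = (V_CC − 0.2 − V_E)/R_C = (9.7 − 7.09)/0.56 = 4.66 mA.
Check: I_B = (9 − 7.09)/27 = 0.0707 mA, and β·I_B = 5.65 mA > I_C, confirming saturation.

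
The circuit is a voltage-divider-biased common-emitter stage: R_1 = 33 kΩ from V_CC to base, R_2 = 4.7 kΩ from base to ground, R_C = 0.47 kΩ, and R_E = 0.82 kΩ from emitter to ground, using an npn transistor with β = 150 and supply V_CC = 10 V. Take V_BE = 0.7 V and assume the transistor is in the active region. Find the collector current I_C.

I_C ≈ 0.64 mA

Thevenize the base divider: V_Th = V_CC·R_2/(R_1+R_2) = 10×4.7/37.7 = 1.25 V, R_Th = R_1‖R_2 = 4.11 kΩ.
Base-emitter loop: V_Th = I_B·R_Th + V_BE + (β+1)I_B·R_E, so I_B = (1.25 − 0.7) / (4.11 + 151×0.82) = 0.00427 mA.
I_C = β·I_B = 150×0.00427 = 0.641 mA, and I_E = (β+1)I_B = 0.645 mA.
V_CE = V_CC − I_C·R_C − I_E·R_E = 10 − 0.641×0.47 − 0.645×0.82 = 9.17 V.
V_CE = 9.17 V > 0.2 V confirms active-region operation.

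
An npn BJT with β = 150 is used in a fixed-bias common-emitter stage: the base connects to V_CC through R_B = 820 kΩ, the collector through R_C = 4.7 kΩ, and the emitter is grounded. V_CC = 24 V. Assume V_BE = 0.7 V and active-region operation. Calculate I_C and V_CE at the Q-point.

I_C ≈ 4.3 mA, V_CE ≈ 4 V

Base loop: V_CC = I_B·R_B + V_BE, so I_B = (24 − 0.7)/820 kΩ = 0.0284 mA.
In the active region I_C = β·I_B = 150 × 0.0284 = 4.26 mA.
Collector loop: V_CE = V_CC − I_C·R_C = 24 − 4.26×4.7 = 3.97 V.
Since V_CE = 3.97 V > V_CE(sat) ≈ 0.2 V, the transistor is in the active region as assumed.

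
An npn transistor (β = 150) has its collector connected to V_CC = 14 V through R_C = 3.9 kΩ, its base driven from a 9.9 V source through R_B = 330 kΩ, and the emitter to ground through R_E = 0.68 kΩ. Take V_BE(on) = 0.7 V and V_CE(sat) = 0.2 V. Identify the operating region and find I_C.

Assume active: I_B = (9.9 − 0.7)/(330 + 151×0.68) = 0.0213 mA, I_C = β·I_B = 3.19 mA.
Then V_CE = 14 − 3.19×3.9 − 3.21×0.68 = -0.622 V < 0.2 V — the active assumption fails.
Re-solve with V_CE = 0.2 V. KCL at the emitter: V_E/R_E = (V_BB−0.7−V_E)/R_B + (V_CC−0.2−V_E)/R_C, giving V_E = 2.06 V.
I_C = (V_CC − 0.2 − V_E)/R_C = (13.8 − 2.06)/3.9 = 3.01 mA.
Check: I_B = (9.2 − 2.06)/330 = 0.0216 mA, and β·I_B = 3.24 mA > I_C, confirming saturation.

saturation; I_C ≈ 3 mA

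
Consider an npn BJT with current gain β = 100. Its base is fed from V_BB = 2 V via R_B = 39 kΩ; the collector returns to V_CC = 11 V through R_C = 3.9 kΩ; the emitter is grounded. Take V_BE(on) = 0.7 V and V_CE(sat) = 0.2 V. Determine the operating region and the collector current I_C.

saturation; I_C ≈ 2.8 mA

Assume active: I_B = (2 − 0.7)/39 = 0.0333 mA, giving I_C = β·I_B = 3.33 mA.
But then V_CE = 11 − 3.33×3.9 = -2 V < V_CE(sat) = 0.2 V — impossible in the active region.
So the transistor is saturated. With V_CE = 0.2 V, I_C = (V_CC − 0.2)/R_C = 10.8/3.9 = 2.77 mA.
Check: β·I_B = 3.33 mA > I_C = 2.77 mA, confirming saturation.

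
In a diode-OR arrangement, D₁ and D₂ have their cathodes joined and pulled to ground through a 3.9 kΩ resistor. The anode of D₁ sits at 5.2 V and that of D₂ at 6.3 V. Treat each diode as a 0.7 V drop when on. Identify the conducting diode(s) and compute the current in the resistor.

Only D₂ conducts; I_R ≈ 1.4 mA

Assume both conduct. Then node N would need to be at both 5.2−0.7 = 4.5 V and 6.3−0.7 = 5.6 V, which is impossible.
Assume only D₂ conducts: V_N = 6.3 − 0.7 = 5.6 V, so I_R = 5.6/3.9 = 1.44 mA.
Check D₁: its anode-to-cathode voltage is 5.2 − 5.6 = -0.4 V < 0.7 V, so it is off. The assumption is consistent.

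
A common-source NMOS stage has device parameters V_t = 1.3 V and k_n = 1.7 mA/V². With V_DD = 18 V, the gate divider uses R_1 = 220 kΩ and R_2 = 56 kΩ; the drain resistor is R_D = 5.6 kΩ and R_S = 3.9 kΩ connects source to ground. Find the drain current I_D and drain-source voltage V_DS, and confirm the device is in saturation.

V_G = V_DD·R_2/(R_1+R_2) = 18×56/276 = 3.65 V.
Assume saturation: I_D = (k_n/2)(V_GS − V_t)² with V_GS = V_G − I_D·R_S = 3.65 − 3.9·I_D.
Substituting gives 12.9·I_D² − 16.6·I_D + 4.7 = 0, with roots I_D = 0.422 or 0.861 mA.
The root I_D = 0.861 mA gives V_GS = 0.293 V ≤ V_t, so take I_D = 0.422 mA.
Then V_GS = 2 V and V_DS = V_DD − I_D(R_D+R_S) = 18 − 0.422×9.5 = 14 V.
Saturation requires V_DS ≥ V_GS − V_t = 0.705 V; 14 ≥ 0.705 ✓.

I_D ≈ 0.42 mA, V_DS ≈ 14 V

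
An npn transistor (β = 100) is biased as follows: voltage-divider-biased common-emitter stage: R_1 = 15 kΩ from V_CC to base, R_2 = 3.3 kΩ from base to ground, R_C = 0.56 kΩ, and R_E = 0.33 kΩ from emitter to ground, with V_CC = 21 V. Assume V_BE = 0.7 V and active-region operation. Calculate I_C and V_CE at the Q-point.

Thevenize the base divider: V_Th = V_CC·R_2/(R_1+R_2) = 21×3.3/18.3 = 3.79 V, R_Th = R_1‖R_2 = 2.7 kΩ.
Base-emitter loop: V_Th = I_B·R_Th + V_BE + (β+1)I_B·R_E, so I_B = (3.79 − 0.7) / (2.7 + 101×0.33) = 0.0857 mA.
I_C = β·I_B = 100×0.0857 = 8.57 mA, and I_E = (β+1)I_B = 8.65 mA.
V_CE = V_CC − I_C·R_C − I_E·R_E = 21 − 8.57×0.56 − 8.65×0.33 = 13.3 V.
V_CE = 13.3 V > 0.2 V confirms active-region operation.

I_C ≈ 8.6 mA, V_CE ≈ 13 V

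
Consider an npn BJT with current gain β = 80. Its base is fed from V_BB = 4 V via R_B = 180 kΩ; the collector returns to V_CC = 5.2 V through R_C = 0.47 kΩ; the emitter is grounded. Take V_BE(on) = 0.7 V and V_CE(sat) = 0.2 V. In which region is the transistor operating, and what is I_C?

Assume active. Base-emitter loop: I_B = (V_BB − V_BE)/R_B = (4 − 0.7)/180 = 0.0183 mA.
I_C = β·I_B = 80×0.0183 = 1.47 mA.
V_CE = V_CC − I_C·R_C = 5.2 − 1.47×0.47 = 4.51 V > V_CE(sat), so the active-region assumption holds.

active; I_C ≈ 1.5 mA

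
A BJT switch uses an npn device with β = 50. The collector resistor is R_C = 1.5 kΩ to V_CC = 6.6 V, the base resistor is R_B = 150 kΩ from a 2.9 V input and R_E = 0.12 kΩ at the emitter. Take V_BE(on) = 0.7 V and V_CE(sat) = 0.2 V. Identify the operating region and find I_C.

Assume active. Base-emitter loop: I_B = (V_BB − V_BE)/(R_B + (β+1)R_E) = (2.9 − 0.7)/(150 + 51×0.12) = 0.0141 mA.
I_C = β·I_B = 50×0.0141 = 0.705 mA.
V_CE = V_CC − I_C·R_C − I_E·R_E = 6.6 − 0.705×1.5 − 0.719×0.12 = 5.46 V > V_CE(sat), so the active-region assumption holds.

active; I_C ≈ 0.7 mA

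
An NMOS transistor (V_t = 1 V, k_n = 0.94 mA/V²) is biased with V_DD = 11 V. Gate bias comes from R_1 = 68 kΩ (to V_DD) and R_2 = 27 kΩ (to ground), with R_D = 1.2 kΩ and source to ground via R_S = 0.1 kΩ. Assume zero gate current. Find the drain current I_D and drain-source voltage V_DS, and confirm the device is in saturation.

V_G = V_DD·R_2/(R_1+R_2) = 11×27/95 = 3.13 V.
Assume saturation: I_D = (k_n/2)(V_GS − V_t)² with V_GS = V_G − I_D·R_S = 3.13 − 0.1·I_D.
Substituting gives 0.0047·I_D² − 1.2·I_D + 2.12 = 0, with roots I_D = 1.78 or 254 mA.
The root I_D = 254 mA gives V_GS = -22.2 V ≤ V_t, so take I_D = 1.78 mA.
Then V_GS = 2.95 V and V_DS = V_DD − I_D(R_D+R_S) = 11 − 1.78×1.3 = 8.68 V.
Saturation requires V_DS ≥ V_GS − V_t = 1.95 V; 8.68 ≥ 1.95 ✓.

I_D ≈ 1.8 mA, V_DS ≈ 8.7 V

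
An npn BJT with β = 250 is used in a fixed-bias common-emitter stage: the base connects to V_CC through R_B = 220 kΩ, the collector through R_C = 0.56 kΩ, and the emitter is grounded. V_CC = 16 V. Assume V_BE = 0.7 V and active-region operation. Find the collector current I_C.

I_C ≈ 17 mA

Base loop: V_CC = I_B·R_B + V_BE, so I_B = (16 − 0.7)/220 kΩ = 0.0695 mA.
In the active region I_C = β·I_B = 250 × 0.0695 = 17.4 mA.
Collector loop: V_CE = V_CC − I_C·R_C = 16 − 17.4×0.56 = 6.26 V.
Since V_CE = 6.26 V > V_CE(sat) ≈ 0.2 V, the transistor is in the active region as assumed.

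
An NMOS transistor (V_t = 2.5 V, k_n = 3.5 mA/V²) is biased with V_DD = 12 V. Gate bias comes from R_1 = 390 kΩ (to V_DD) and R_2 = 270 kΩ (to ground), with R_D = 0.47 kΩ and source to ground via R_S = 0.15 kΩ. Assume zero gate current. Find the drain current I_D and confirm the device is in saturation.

I_D ≈ 4.9 mA

V_G = V_DD·R_2/(R_1+R_2) = 12×270/660 = 4.91 V.
Assume saturation: I_D = (k_n/2)(V_GS − V_t)² with V_GS = V_G − I_D·R_S = 4.91 − 0.15·I_D.
Substituting gives 0.0394·I_D² − 2.26·I_D + 10.2 = 0, with roots I_D = 4.9 or 52.6 mA.
The root I_D = 52.6 mA gives V_GS = -2.98 V ≤ V_t, so take I_D = 4.9 mA.
Then V_GS = 4.17 V and V_DS = V_DD − I_D(R_D+R_S) = 12 − 4.9×0.62 = 8.96 V.
Saturation requires V_DS ≥ V_GS − V_t = 1.67 V; 8.96 ≥ 1.67 ✓.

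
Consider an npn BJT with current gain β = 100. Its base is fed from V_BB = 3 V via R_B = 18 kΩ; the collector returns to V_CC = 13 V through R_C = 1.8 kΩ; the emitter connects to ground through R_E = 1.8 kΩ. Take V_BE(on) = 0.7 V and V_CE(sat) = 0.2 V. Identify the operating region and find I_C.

active; I_C ≈ 1.2 mA

Assume active. Base-emitter loop: I_B = (V_BB − V_BE)/(R_B + (β+1)R_E) = (3 − 0.7)/(18 + 101×1.8) = 0.0115 mA.
I_C = β·I_B = 100×0.0115 = 1.15 mA.
V_CE = V_CC − I_C·R_C − I_E·R_E = 13 − 1.15×1.8 − 1.16×1.8 = 8.84 V > V_CE(sat), so the active-region assumption holds.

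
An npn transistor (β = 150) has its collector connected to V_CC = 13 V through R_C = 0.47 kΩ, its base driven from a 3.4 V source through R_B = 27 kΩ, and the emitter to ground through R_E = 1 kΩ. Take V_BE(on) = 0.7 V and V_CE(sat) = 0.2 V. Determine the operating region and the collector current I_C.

Assume active. Base-emitter loop: I_B = (V_BB − V_BE)/(R_B + (β+1)R_E) = (3.4 − 0.7)/(27 + 151×1) = 0.0152 mA.
I_C = β·I_B = 150×0.0152 = 2.28 mA.
V_CE = V_CC − I_C·R_C − I_E·R_E = 13 − 2.28×0.47 − 2.29×1 = 9.64 V > V_CE(sat), so the active-region assumption holds.

active; I_C ≈ 2.3 mA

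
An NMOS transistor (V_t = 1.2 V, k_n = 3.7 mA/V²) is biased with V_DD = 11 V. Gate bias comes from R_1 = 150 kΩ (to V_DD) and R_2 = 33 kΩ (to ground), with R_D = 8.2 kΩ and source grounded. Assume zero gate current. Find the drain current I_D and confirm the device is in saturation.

V_G = V_DD·R_2/(R_1+R_2) = 11×33/183 = 1.98 V. With the source grounded, V_GS = V_G = 1.98 V.
Assume saturation: I_D = (k_n/2)(V_GS − V_t)² = (3.7/2)×(1.98 − 1.2)² = 1.85×0.784² = 1.14 mA.
V_DS = V_DD − I_D·R_D = 11 − 1.14×8.2 = 1.69 V.
Saturation requires V_DS ≥ V_GS − V_t = 0.784 V; 1.69 ≥ 0.784 ✓.

I_D ≈ 1.1 mA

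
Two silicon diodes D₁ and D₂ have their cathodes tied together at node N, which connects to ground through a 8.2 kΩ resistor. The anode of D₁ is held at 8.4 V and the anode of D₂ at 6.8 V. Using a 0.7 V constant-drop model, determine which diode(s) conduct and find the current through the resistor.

Only D₁ conducts; I_R ≈ 0.94 mA

Assume both conduct. Then node N would need to be at both 8.4−0.7 = 7.7 V and 6.8−0.7 = 6.1 V, which is impossible.
Assume only D₁ conducts: V_N = 8.4 − 0.7 = 7.7 V, so I_R = 7.7/8.2 = 0.939 mA.
Check D₂: its anode-to-cathode voltage is 6.8 − 7.7 = -0.9 V < 0.7 V, so it is off. The assumption is consistent.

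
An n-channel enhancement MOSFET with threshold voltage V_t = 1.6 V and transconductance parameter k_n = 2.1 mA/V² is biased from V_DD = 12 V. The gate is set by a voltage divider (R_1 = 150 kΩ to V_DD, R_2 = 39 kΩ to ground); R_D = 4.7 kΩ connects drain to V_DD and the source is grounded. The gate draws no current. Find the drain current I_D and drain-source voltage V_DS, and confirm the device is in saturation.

I_D ≈ 0.81 mA, V_DS ≈ 8.2 V

V_G = V_DD·R_2/(R_1+R_2) = 12×39/189 = 2.48 V. With the source grounded, V_GS = V_G = 2.48 V.
Assume saturation: I_D = (k_n/2)(V_GS − V_t)² = (2.1/2)×(2.48 − 1.6)² = 1.05×0.876² = 0.806 mA.
V_DS = V_DD − I_D·R_D = 12 − 0.806×4.7 = 8.21 V.
Saturation requires V_DS ≥ V_GS − V_t = 0.876 V; 8.21 ≥ 0.876 ✓.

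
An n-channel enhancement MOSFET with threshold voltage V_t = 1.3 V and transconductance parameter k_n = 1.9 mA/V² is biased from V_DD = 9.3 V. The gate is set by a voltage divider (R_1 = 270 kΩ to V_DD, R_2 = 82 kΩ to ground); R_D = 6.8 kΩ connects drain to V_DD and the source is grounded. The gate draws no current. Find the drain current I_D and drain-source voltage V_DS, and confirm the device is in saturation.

I_D ≈ 0.71 mA, V_DS ≈ 4.4 V

V_G = V_DD·R_2/(R_1+R_2) = 9.3×82/352 = 2.17 V. With the source grounded, V_GS = V_G = 2.17 V.
Assume saturation: I_D = (k_n/2)(V_GS − V_t)² = (1.9/2)×(2.17 − 1.3)² = 0.95×0.866² = 0.713 mA.
V_DS = V_DD − I_D·R_D = 9.3 − 0.713×6.8 = 4.45 V.
Saturation requires V_DS ≥ V_GS − V_t = 0.866 V; 4.45 ≥ 0.866 ✓.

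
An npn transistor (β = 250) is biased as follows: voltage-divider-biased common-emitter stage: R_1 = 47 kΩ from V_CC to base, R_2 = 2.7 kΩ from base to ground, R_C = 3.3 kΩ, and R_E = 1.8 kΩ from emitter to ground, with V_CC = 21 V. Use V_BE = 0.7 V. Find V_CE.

V_CE ≈ 20 V

Thevenize the base divider: V_Th = V_CC·R_2/(R_1+R_2) = 21×2.7/49.7 = 1.14 V, R_Th = R_1‖R_2 = 2.55 kΩ.
Base-emitter loop: V_Th = I_B·R_Th + V_BE + (β+1)I_B·R_E, so I_B = (1.14 − 0.7) / (2.55 + 251×1.8) = 0.00097 mA.
I_C = β·I_B = 250×0.00097 = 0.243 mA, and I_E = (β+1)I_B = 0.244 mA.
V_CE = V_CC − I_C·R_C − I_E·R_E = 21 − 0.243×3.3 − 0.244×1.8 = 19.8 V.
V_CE = 19.8 V > 0.2 V confirms active-region operation.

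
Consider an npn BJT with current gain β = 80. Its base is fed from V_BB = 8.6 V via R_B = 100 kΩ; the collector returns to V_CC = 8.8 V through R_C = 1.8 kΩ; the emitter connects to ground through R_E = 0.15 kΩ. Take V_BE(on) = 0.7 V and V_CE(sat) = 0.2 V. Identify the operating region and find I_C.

Assume active: I_B = (8.6 − 0.7)/(100 + 81×0.15) = 0.0704 mA, I_C = β·I_B = 5.64 mA.
Then V_CE = 8.8 − 5.64×1.8 − 5.71×0.15 = -2.2 V < 0.2 V — the active assumption fails.
Re-solve with V_CE = 0.2 V. KCL at the emitter: V_E/R_E = (V_BB−0.7−V_E)/R_B + (V_CC−0.2−V_E)/R_C, giving V_E = 0.672 V.
I_C = (V_CC − 0.2 − V_E)/R_C = (8.6 − 0.672)/1.8 = 4.4 mA.
Check: I_B = (7.9 − 0.672)/100 = 0.0723 mA, and β·I_B = 5.78 mA > I_C, confirming saturation.

saturation; I_C ≈ 4.4 mA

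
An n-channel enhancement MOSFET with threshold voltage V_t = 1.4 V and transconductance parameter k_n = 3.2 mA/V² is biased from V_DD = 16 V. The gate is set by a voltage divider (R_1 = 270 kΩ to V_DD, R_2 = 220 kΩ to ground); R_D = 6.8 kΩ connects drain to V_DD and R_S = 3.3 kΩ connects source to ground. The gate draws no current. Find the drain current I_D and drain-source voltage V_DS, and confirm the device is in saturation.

V_G = V_DD·R_2/(R_1+R_2) = 16×220/490 = 7.18 V.
Assume saturation: I_D = (k_n/2)(V_GS − V_t)² with V_GS = V_G − I_D·R_S = 7.18 − 3.3·I_D.
Substituting gives 17.4·I_D² − 62.1·I_D + 53.5 = 0, with roots I_D = 1.46 or 2.1 mA.
The root I_D = 2.1 mA gives V_GS = 0.254 V ≤ V_t, so take I_D = 1.46 mA.
Then V_GS = 2.36 V and V_DS = V_DD − I_D(R_D+R_S) = 16 − 1.46×10.1 = 1.22 V.
Saturation requires V_DS ≥ V_GS − V_t = 0.956 V; 1.22 ≥ 0.956 ✓.

I_D ≈ 1.5 mA, V_DS ≈ 1.2 V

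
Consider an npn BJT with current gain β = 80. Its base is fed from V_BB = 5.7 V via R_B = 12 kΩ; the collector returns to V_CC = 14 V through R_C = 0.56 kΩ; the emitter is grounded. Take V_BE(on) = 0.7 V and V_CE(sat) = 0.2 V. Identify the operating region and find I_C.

Assume active: I_B = (5.7 − 0.7)/12 = 0.417 mA, giving I_C = β·I_B = 33.3 mA.
But then V_CE = 14 − 33.3×0.56 = -4.67 V < V_CE(sat) = 0.2 V — impossible in the active region.
So the transistor is saturated. With V_CE = 0.2 V, I_C = (V_CC − 0.2)/R_C = 13.8/0.56 = 24.6 mA.
Check: β·I_B = 33.3 mA > I_C = 24.6 mA, confirming saturation.

saturation; I_C ≈ 25 mA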